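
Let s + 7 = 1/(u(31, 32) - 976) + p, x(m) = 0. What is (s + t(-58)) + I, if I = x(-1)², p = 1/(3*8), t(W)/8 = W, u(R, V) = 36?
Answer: -2656211/5640 ≈ -470.96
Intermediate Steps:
t(W) = 8*W
p = 1/24 ≈ 0.041667
I = 0 (I = 0² = 0)
s = -39251/5640 (s = -7 + (1/(36 - 976) + 1/24) = -7 + (1/(-940) + 1/24) = -7 + (-1/940 + 1/24) = -7 + 229/5640 = -39251/5640 ≈ -6.9594)
(s + t(-58)) + I = (-39251/5640 + 8*(-58)) + 0 = (-39251/5640 - 464) + 0 = -2656211/5640 + 0 = -2656211/5640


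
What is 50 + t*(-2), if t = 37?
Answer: -24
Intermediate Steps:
50 + t*(-2) = 50 + 37*(-2) = 50 - 74 = -24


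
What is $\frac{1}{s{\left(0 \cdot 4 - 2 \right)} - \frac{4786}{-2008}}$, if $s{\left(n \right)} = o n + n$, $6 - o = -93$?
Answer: $- \frac{1004}{198407} \approx -0.0050603$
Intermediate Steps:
$o = 99$ ($o = 6 - -93 = 6 + 93 = 99$)
$s{\left(n \right)} = 100 n$ ($s{\left(n \right)} = 99 n + n = 100 n$)
$\frac{1}{s{\left(0 \cdot 4 - 2 \right)} - \frac{4786}{-2008}} = \frac{1}{100 \left(0 \cdot 4 - 2\right) - \frac{4786}{-2008}} = \frac{1}{100 \left(0 - 2\right) - - \frac{2393}{1004}} = \frac{1}{100 \left(-2\right) + \frac{2393}{1004}} = \frac{1}{-200 + \frac{2393}{1004}} = \frac{1}{- \frac{198407}{1004}} = - \frac{1004}{198407}$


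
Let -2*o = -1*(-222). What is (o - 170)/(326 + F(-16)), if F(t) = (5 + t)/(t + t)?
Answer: -8992/10443 ≈ -0.86106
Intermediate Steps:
F(t) = (5 + t)/(2*t) (F(t) = (5 + t)/((2*t)) = (5 + t)*(1/(2*t)) = (5 + t)/(2*t))
o = -111 (o = -(-1)*(-222)/2 = -½*222 = -111)
(o - 170)/(326 + F(-16)) = (-111 - 170)/(326 + (½)*(5 - 16)/(-16)) = -281/(326 + (½)*(-1/16)*(-11)) = -281/(326 + 11/32) = -281/10443/32 = -281*32/10443 = -8992/10443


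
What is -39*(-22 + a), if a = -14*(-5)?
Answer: -1872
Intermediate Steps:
a = 70
-39*(-22 + a) = -39*(-22 + 70) = -39*48 = -1872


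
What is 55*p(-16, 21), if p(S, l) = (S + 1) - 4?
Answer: -1045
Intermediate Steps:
p(S, l) = -3 + S (p(S, l) = (1 + S) - 4 = -3 + S)
55*p(-16, 21) = 55*(-3 - 16) = 55*(-19) = -1045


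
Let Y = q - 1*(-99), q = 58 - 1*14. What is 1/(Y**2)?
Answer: 1/20449 ≈ 4.8902e-5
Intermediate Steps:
q = 44 (q = 58 - 14 = 44)
Y = 143 (Y = 44 - 1*(-99) = 44 + 99 = 143)
1/(Y**2) = 1/(143**2) = 1/20449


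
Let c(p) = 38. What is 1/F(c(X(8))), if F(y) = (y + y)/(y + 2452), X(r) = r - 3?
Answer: 1245/38 ≈ 32.763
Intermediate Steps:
X(r) = -3 + r
F(y) = 2*y/(2452 + y) (F(y) = (2*y)/(2452 + y) = 2*y/(2452 + y))
1/F(c(X(8))) = 1/(2*38/(2452 + 38)) = 1/(2*38/2490) = 1/(2*38*(1/2490)) = 1/(38/1245) = 1245/38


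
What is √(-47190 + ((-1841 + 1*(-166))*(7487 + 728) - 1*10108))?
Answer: I*√16544803 ≈ 4067.5*I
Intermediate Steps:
√(-47190 + ((-1841 + 1*(-166))*(7487 + 728) - 1*10108)) = √(-47190 + ((-1841 - 166)*8215 - 10108)) = √(-47190 + (-2007*8215 - 10108)) = √(-47190 + (-16487505 - 10108)) = √(-47190 - 16497613) = √(-16544803) = I*√16544803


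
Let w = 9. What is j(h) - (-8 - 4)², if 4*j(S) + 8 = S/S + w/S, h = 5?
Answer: -1453/10 ≈ -145.30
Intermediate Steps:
j(S) = -7/4 + 9/(4*S) (j(S) = -2 + (S/S + 9/S)/4 = -2 + (1 + 9/S)/4 = -2 + (¼ + 9/(4*S)) = -7/4 + 9/(4*S))
j(h) - (-8 - 4)² = (¼)*(9 - 7*5)/5 - (-8 - 4)² = (¼)*(⅕)*(9 - 35) - 1*(-12)² = (¼)*(⅕)*(-26) - 1*144 = -13/10 - 144 = -1453/10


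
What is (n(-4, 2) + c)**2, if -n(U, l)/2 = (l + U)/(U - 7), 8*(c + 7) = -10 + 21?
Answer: 277729/7744 ≈ 35.864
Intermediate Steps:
c = -45/8 (c = -7 + (-10 + 21)/8 = -7 + (1/8)*11 = -7 + 11/8 = -45/8 ≈ -5.6250)
n(U, l) = -2*(U + l)/(-7 + U) (n(U, l) = -2*(l + U)/(U - 7) = -2*(U + l)/(-7 + U))
(n(-4, 2) + c)**2 = (2*(-1*(-4) - 1*2)/(-7 - 4) - 45/8)**2 = (2*(4 - 2)/(-11) - 45/8)**2 = (2*(-1/11)*2 - 45/8)**2 = (-4/11 - 45/8)**2 = (-527/88)**2 = 277729/7744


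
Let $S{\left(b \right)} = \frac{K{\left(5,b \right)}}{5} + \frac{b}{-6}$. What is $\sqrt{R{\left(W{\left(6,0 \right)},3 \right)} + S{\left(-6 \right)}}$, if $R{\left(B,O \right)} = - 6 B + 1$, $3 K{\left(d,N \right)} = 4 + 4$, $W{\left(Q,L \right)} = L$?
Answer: $\frac{\sqrt{570}}{15} \approx 1.5916$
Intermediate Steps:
$K{\left(d,N \right)} = \frac{8}{3}$ ($K{\left(d,N \right)} = \frac{4 + 4}{3} = \frac{1}{3} \cdot 8 = \frac{8}{3}$)
$R{\left(B,O \right)} = 1 - 6 B$
$S{\left(b \right)} = \frac{8}{15} - \frac{b}{6}$ ($S{\left(b \right)} = \frac{8}{3 \cdot 5} + \frac{b}{-6} = \frac{8}{3} \cdot \frac{1}{5} + b \left(- \frac{1}{6}\right) = \frac{8}{15} - \frac{b}{6}$)
$\sqrt{R{\left(W{\left(6,0 \right)},3 \right)} + S{\left(-6 \right)}} = \sqrt{\left(1 - 0\right) + \left(\frac{8}{15} - -1\right)} = \sqrt{\left(1 + 0\right) + \left(\frac{8}{15} + 1\right)} = \sqrt{1 + \frac{23}{15}} = \sqrt{\frac{38}{15}} = \frac{\sqrt{570}}{15}$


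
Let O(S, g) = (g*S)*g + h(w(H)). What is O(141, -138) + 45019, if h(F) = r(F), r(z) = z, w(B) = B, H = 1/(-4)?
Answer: 10920891/4 ≈ 2.7302e+6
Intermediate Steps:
H = -¼ ≈ -0.25000
h(F) = F
O(S, g) = -¼ + S*g² (O(S, g) = (g*S)*g - ¼ = (S*g)*g - ¼ = S*g² - ¼ = -¼ + S*g²)
O(141, -138) + 45019 = (-¼ + 141*(-138)²) + 45019 = (-¼ + 141*19044) + 45019 = (-¼ + 2685204) + 45019 = 10740815/4 + 45019 = 10920891/4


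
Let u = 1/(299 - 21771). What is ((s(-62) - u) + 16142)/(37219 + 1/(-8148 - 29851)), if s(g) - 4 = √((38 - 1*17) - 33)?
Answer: 13173756007087/30367522796160 + 37999*I*√3/707142390 ≈ 0.43381 + 9.3073e-5*I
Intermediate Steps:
s(g) = 4 + 2*I*√3 (s(g) = 4 + √((38 - 1*17) - 33) = 4 + √((38 - 17) - 33) = 4 + √(21 - 33) = 4 + √(-12) = 4 + 2*I*√3)
u = -1/21472 (u = 1/(-21472) = -1/21472 ≈ -4.6572e-5)
((s(-62) - u) + 16142)/(37219 + 1/(-8148 - 29851)) = (((4 + 2*I*√3) - 1*(-1/21472)) + 16142)/(37219 + 1/(-8148 - 29851)) = (((4 + 2*I*√3) + 1/21472) + 16142)/(37219 + 1/(-37999)) = ((85889/21472 + 2*I*√3) + 16142)/(37219 - 1/37999) = (346686913/21472 + 2*I*√3)/(1414284780/37999) = (346686913/21472 + 2*I*√3)*(37999/1414284780) = 13173756007087/30367522796160 + 37999*I*√3/707142390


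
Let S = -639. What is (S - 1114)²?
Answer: 3073009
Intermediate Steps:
(S - 1114)² = (-639 - 1114)² = (-1753)² = 3073009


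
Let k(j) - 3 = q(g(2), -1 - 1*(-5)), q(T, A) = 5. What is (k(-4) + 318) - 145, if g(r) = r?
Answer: 181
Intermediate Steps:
k(j) = 8 (k(j) = 3 + 5 = 8)
(k(-4) + 318) - 145 = (8 + 318) - 145 = 326 - 145 = 181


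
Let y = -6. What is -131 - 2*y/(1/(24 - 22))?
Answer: -107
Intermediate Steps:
-131 - 2*y/(1/(24 - 22)) = -131 - (-12)/(1/(24 - 22)) = -131 - (-12)/(1/2) = -131 - (-12)/1/2 = -131 - (-12)*2 = -131 - 2*(-12) = -131 + 24 = -107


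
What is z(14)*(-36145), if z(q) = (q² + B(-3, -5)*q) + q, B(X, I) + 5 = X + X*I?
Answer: -11132660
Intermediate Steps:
B(X, I) = -5 + X + I*X (B(X, I) = -5 + (X + X*I) = -5 + (X + I*X) = -5 + X + I*X)
z(q) = q² + 8*q (z(q) = (q² + (-5 - 3 - 5*(-3))*q) + q = (q² + (-5 - 3 + 15)*q) + q = (q² + 7*q) + q = q² + 8*q)
z(14)*(-36145) = (14*(8 + 14))*(-36145) = (14*22)*(-36145) = 308*(-36145) = -11132660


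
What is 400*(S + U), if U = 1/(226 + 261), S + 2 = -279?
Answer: -54738400/487 ≈ -1.1240e+5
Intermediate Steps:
S = -281 (S = -2 - 279 = -281)
U = 1/487 ≈ 0.0020534
400*(S + U) = 400*(-281 + 1/487) = 400*(-136846/487) = -54738400/487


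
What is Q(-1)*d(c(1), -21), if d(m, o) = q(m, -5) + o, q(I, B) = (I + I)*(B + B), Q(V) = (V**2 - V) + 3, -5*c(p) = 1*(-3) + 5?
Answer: -65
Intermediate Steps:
c(p) = -2/5 (c(p) = -(1*(-3) + 5)/5 = -(-3 + 5)/5 = -1/5*2 = -2/5)
Q(V) = 3 + V**2 - V
q(I, B) = 4*B*I (q(I, B) = (2*I)*(2*B) = 4*B*I)
d(m, o) = o - 20*m (d(m, o) = 4*(-5)*m + o = -20*m + o = o - 20*m)
Q(-1)*d(c(1), -21) = (3 + (-1)**2 - 1*(-1))*(-21 - 20*(-2/5)) = (3 + 1 + 1)*(-21 + 8) = 5*(-13) = -65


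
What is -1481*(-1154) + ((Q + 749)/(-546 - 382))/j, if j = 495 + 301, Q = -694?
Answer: 1262472454857/738688 ≈ 1.7091e+6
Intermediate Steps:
j = 796
-1481*(-1154) + ((Q + 749)/(-546 - 382))/j = -1481*(-1154) + ((-694 + 749)/(-546 - 382))/796 = 1709074 + (55/(-928))*(1/796) = 1709074 + (55*(-1/928))*(1/796) = 1709074 - 55/928*1/796 = 1709074 - 55/738688 = 1262472454857/738688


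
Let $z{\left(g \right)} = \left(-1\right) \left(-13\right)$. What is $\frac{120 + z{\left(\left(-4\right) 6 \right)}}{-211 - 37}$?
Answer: $- \frac{133}{248} \approx -0.53629$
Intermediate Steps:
$z{\left(g \right)} = 13$
$\frac{120 + z{\left(\left(-4\right) 6 \right)}}{-211 - 37} = \frac{120 + 13}{-211 - 37} = \frac{133}{-248} = 133 \left(- \frac{1}{248}\right) = - \frac{133}{248}$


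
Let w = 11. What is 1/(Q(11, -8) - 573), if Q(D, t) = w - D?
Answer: -1/573 ≈ -0.0017452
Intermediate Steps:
Q(D, t) = 11 - D
1/(Q(11, -8) - 573) = 1/((11 - 1*11) - 573) = 1/((11 - 11) - 573) = 1/(0 - 573) = 1/(-573) = -1/573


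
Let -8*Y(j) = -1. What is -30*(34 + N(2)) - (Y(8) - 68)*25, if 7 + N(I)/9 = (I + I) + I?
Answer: 7575/8 ≈ 946.88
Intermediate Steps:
N(I) = -63 + 27*I (N(I) = -63 + 9*((I + I) + I) = -63 + 9*(2*I + I) = -63 + 9*(3*I) = -63 + 27*I)
Y(j) = ⅛ (Y(j) = -⅛*(-1) = ⅛)
-30*(34 + N(2)) - (Y(8) - 68)*25 = -30*(34 + (-63 + 27*2)) - (⅛ - 68)*25 = -30*(34 + (-63 + 54)) - (-543)*25/8 = -30*(34 - 9) - 1*(-13575/8) = -30*25 + 13575/8 = -750 + 13575/8 = 7575/8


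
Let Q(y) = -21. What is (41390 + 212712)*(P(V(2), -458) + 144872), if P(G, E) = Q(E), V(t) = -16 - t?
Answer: 36806928802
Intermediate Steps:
P(G, E) = -21
(41390 + 212712)*(P(V(2), -458) + 144872) = (41390 + 212712)*(-21 + 144872) = 254102*144851 = 36806928802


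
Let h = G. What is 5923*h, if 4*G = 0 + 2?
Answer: 5923/2 ≈ 2961.5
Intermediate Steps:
G = ½ (G = (0 + 2)/4 = (¼)*2 = ½ ≈ 0.50000)
h = ½ ≈ 0.50000
5923*h = 5923*(½) = 5923/2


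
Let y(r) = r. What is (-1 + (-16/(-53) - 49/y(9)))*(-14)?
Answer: 41020/477 ≈ 85.996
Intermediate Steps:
(-1 + (-16/(-53) - 49/y(9)))*(-14) = (-1 + (-16/(-53) - 49/9))*(-14) = (-1 + (-16*(-1/53) - 49*1/9))*(-14) = (-1 + (16/53 - 49/9))*(-14) = (-1 - 2453/477)*(-14) = -2930/477*(-14) = 41020/477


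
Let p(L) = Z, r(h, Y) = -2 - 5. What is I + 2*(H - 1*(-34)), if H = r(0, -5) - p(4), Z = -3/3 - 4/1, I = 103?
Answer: 167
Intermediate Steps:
r(h, Y) = -7
Z = -5 (Z = -3*⅓ - 4*1 = -1 - 4 = -5)
p(L) = -5
H = -2 (H = -7 - 1*(-5) = -7 + 5 = -2)
I + 2*(H - 1*(-34)) = 103 + 2*(-2 - 1*(-34)) = 103 + 2*(-2 + 34) = 103 + 2*32 = 103 + 64 = 167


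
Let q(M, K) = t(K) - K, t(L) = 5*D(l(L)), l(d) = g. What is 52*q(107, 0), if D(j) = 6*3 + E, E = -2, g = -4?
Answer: 4160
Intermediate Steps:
l(d) = -4
D(j) = 16 (D(j) = 6*3 - 2 = 18 - 2 = 16)
t(L) = 80 (t(L) = 5*16 = 80)
q(M, K) = 80 - K
52*q(107, 0) = 52*(80 - 1*0) = 52*(80 + 0) = 52*80 = 4160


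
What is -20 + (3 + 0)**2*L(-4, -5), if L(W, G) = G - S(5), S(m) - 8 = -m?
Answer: -92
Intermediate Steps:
S(m) = 8 - m
L(W, G) = -3 + G (L(W, G) = G - (8 - 1*5) = G - (8 - 5) = G - 1*3 = G - 3 = -3 + G)
-20 + (3 + 0)**2*L(-4, -5) = -20 + (3 + 0)**2*(-3 - 5) = -20 + 3**2*(-8) = -20 + 9*(-8) = -20 - 72 = -92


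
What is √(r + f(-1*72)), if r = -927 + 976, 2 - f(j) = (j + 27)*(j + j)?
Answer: I*√6429 ≈ 80.181*I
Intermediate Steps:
f(j) = 2 - 2*j*(27 + j) (f(j) = 2 - (j + 27)*(j + j) = 2 - (27 + j)*2*j = 2 - 2*j*(27 + j))
r = 49
√(r + f(-1*72)) = √(49 + (2 - (-54)*72 - 2*(-1*72)²)) = √(49 + (2 - 54*(-72) - 2*(-72)²)) = √(49 + (2 + 3888 - 2*5184)) = √(49 + (2 + 3888 - 10368)) = √(49 - 6478) = √(-6429) = I*√6429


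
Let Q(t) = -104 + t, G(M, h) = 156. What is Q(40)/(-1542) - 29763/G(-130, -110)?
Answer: -7647427/40092 ≈ -190.75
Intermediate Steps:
Q(40)/(-1542) - 29763/G(-130, -110) = (-104 + 40)/(-1542) - 29763/156 = -64*(-1/1542) - 29763*1/156 = 32/771 - 9921/52 = -7647427/40092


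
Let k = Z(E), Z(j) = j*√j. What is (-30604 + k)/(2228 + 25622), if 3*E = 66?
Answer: -15302/13925 + 11*√22/13925 ≈ -1.0952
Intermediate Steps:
E = 22 (E = (⅓)*66 = 22)
Z(j) = j^(3/2)
k = 22*√22 (k = 22^(3/2) = 22*√22 ≈ 103.19)
(-30604 + k)/(2228 + 25622) = (-30604 + 22*√22)/(2228 + 25622) = (-30604 + 22*√22)/27850 = (-30604 + 22*√22)*(1/27850) = -15302/13925 + 11*√22/13925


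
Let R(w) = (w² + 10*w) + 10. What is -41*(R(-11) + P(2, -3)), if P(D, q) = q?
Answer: -738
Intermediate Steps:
R(w) = 10 + w² + 10*w
-41*(R(-11) + P(2, -3)) = -41*((10 + (-11)² + 10*(-11)) - 3) = -41*((10 + 121 - 110) - 3) = -41*(21 - 3) = -41*18 = -738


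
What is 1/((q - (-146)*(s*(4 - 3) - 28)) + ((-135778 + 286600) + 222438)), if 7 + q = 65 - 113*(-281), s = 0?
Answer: 1/400983 ≈ 2.4939e-6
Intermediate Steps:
q = 31811 (q = -7 + (65 - 113*(-281)) = -7 + (65 + 31753) = -7 + 31818 = 31811)
1/((q - (-146)*(s*(4 - 3) - 28)) + ((-135778 + 286600) + 222438)) = 1/((31811 - (-146)*(0*(4 - 3) - 28)) + ((-135778 + 286600) + 222438)) = 1/((31811 - (-146)*(0*1 - 28)) + (150822 + 222438)) = 1/((31811 - (-146)*(0 - 28)) + 373260) = 1/((31811 - (-146)*(-28)) + 373260) = 1/((31811 - 1*4088) + 373260) = 1/((31811 - 4088) + 373260) = 1/(27723 + 373260) = 1/400983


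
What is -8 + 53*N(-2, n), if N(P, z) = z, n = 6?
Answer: 310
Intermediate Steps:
-8 + 53*N(-2, n) = -8 + 53*6 = -8 + 318 = 310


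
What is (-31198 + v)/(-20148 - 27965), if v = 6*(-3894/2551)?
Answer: 79609462/122736263 ≈ 0.64862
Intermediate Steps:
v = -23364/2551 (v = 6*(-3894*1/2551) = 6*(-3894/2551) = -23364/2551 ≈ -9.1588)
(-31198 + v)/(-20148 - 27965) = (-31198 - 23364/2551)/(-20148 - 27965) = -79609462/2551/(-48113) = -79609462/2551*(-1/48113) = 79609462/122736263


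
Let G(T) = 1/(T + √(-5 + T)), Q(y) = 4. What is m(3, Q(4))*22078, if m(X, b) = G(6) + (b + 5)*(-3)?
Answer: -592952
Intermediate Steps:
m(X, b) = -104/7 - 3*b (m(X, b) = 1/(6 + √(-5 + 6)) + (b + 5)*(-3) = 1/(6 + √1) + (5 + b)*(-3) = 1/(6 + 1) + (-15 - 3*b) = 1/7 + (-15 - 3*b) = ⅐ + (-15 - 3*b) = -104/7 - 3*b)
m(3, Q(4))*22078 = (-104/7 - 3*4)*22078 = (-104/7 - 12)*22078 = -188/7*22078 = -592952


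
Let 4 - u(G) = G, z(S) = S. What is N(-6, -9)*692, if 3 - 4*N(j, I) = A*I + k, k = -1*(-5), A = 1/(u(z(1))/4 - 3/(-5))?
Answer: 2422/3 ≈ 807.33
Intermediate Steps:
u(G) = 4 - G
A = 20/27 (A = 1/((4 - 1*1)/4 - 3/(-5)) = 1/((4 - 1)*(¼) - 3*(-⅕)) = 1/(3*(¼) + ⅗) = 1/(¾ + ⅗) = 1/(27/20) = 20/27 ≈ 0.74074)
k = 5
N(j, I) = -½ - 5*I/27 (N(j, I) = ¾ - (20*I/27 + 5)/4 = ¾ - (5 + 20*I/27)/4 = ¾ + (-5/4 - 5*I/27) = -½ - 5*I/27)
N(-6, -9)*692 = (-½ - 5/27*(-9))*692 = (-½ + 5/3)*692 = (7/6)*692 = 2422/3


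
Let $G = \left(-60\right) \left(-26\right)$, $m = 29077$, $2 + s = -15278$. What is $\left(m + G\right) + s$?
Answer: $15357$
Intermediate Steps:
$s = -15280$ ($s = -2 - 15278 = -15280$)
$G = 1560$
$\left(m + G\right) + s = \left(29077 + 1560\right) - 15280 = 30637 - 15280 = 15357$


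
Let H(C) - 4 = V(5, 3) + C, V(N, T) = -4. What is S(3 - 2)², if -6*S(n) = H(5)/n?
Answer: 25/36 ≈ 0.69444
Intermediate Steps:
H(C) = C (H(C) = 4 + (-4 + C) = C)
S(n) = -5/(6*n)
S(3 - 2)² = (-5/(6*(3 - 2)))² = (-⅚/1)² = (-⅚*1)² = (-⅚)² = 25/36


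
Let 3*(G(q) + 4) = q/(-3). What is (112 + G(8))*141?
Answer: 45308/3 ≈ 15103.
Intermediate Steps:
G(q) = -4 - q/9 (G(q) = -4 + (q/(-3))/3 = -4 + (q*(-1/3))/3 = -4 + (-q/3)/3 = -4 - q/9)
(112 + G(8))*141 = (112 + (-4 - 1/9*8))*141 = (112 + (-4 - 8/9))*141 = (112 - 44/9)*141 = (964/9)*141 = 45308/3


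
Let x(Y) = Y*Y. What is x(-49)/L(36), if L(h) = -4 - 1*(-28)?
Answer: 2401/24 ≈ 100.04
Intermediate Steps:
L(h) = 24 (L(h) = -4 + 28 = 24)
x(Y) = Y**2
x(-49)/L(36) = (-49)**2/24 = 2401*(1/24) = 2401/24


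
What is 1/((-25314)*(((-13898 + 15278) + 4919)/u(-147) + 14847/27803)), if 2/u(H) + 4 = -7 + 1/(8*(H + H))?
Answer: 21797552/19116698379666067 ≈ 1.1402e-9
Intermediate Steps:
u(H) = 2/(-11 + 1/(16*H)) (u(H) = 2/(-4 + (-7 + 1/(8*(H + H)))) = 2/(-4 + (-7 + 1/(8*((2*H))))) = 2/(-4 + (-7 + (1/(2*H))/8)) = 2/(-4 + (-7 + 1/(16*H))) = 2/(-11 + 1/(16*H)))
1/((-25314)*(((-13898 + 15278) + 4919)/u(-147) + 14847/27803)) = 1/((-25314)*(((-13898 + 15278) + 4919)/((-32*(-147)/(-1 + 176*(-147)))) + 14847/27803)) = -1/(25314*((1380 + 4919)/((-32*(-147)/(-1 - 25872))) + 14847*(1/27803))) = -1/(25314*(6299/((-32*(-147)/(-25873))) + 14847/27803)) = -1/(25314*(6299/((-32*(-147)*(-1/25873))) + 14847/27803)) = -1/(25314*(6299/(-4704/25873) + 14847/27803)) = -1/(25314*(6299*(-25873/4704) + 14847/27803)) = -1/(25314*(-162974027/4704 + 14847/27803)) = -1/(25314*(-4531097032393/130785312)) = -1/25314*(-130785312/4531097032393) = 21797552/19116698379666067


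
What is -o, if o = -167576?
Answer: 167576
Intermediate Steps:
-o = -1*(-167576) = 167576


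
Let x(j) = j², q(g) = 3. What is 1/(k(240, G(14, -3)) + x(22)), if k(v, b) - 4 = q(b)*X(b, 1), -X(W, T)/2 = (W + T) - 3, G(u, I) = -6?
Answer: 1/536 ≈ 0.0018657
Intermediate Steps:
X(W, T) = 6 - 2*T - 2*W (X(W, T) = -2*((W + T) - 3) = -2*((T + W) - 3) = -2*(-3 + T + W) = 6 - 2*T - 2*W)
k(v, b) = 16 - 6*b (k(v, b) = 4 + 3*(6 - 2*1 - 2*b) = 4 + 3*(6 - 2 - 2*b) = 4 + 3*(4 - 2*b) = 4 + (12 - 6*b) = 16 - 6*b)
1/(k(240, G(14, -3)) + x(22)) = 1/((16 - 6*(-6)) + 22²) = 1/((16 + 36) + 484) = 1/(52 + 484) = 1/536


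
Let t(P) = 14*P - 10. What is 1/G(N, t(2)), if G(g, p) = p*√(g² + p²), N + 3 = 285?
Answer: √2218/239544 ≈ 0.00019661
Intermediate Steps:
t(P) = -10 + 14*P
N = 282 (N = -3 + 285 = 282)
1/G(N, t(2)) = 1/((-10 + 14*2)*√(282² + (-10 + 14*2)²)) = 1/((-10 + 28)*√(79524 + (-10 + 28)²)) = 1/(18*√(79524 + 18²)) = 1/(18*√(79524 + 324)) = 1/(18*√79848) = 1/(18*(6*√2218)) = 1/(108*√2218) = √2218/239544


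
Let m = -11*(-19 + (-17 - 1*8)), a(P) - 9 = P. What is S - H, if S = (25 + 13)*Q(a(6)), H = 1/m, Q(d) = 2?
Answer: 36783/484 ≈ 75.998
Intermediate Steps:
a(P) = 9 + P
m = 484 (m = -11*(-19 + (-17 - 8)) = -11*(-19 - 25) = -11*(-44) = 484)
H = 1/484 ≈ 0.0020661
S = 76 (S = (25 + 13)*2 = 38*2 = 76)
S - H = 76 - 1*1/484 = 76 - 1/484 = 36783/484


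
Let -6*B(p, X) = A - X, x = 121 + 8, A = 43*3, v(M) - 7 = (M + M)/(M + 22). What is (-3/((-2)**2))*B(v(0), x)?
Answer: 0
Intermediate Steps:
v(M) = 7 + 2*M/(22 + M) (v(M) = 7 + (M + M)/(M + 22) = 7 + (2*M)/(22 + M) = 7 + 2*M/(22 + M))
A = 129
x = 129
B(p, X) = -43/2 + X/6 (B(p, X) = -(129 - X)/6 = -43/2 + X/6)
(-3/((-2)**2))*B(v(0), x) = (-3/((-2)**2))*(-43/2 + (1/6)*129) = (-3/4)*(-43/2 + 43/2) = -3*1/4*0 = -3/4*0 = 0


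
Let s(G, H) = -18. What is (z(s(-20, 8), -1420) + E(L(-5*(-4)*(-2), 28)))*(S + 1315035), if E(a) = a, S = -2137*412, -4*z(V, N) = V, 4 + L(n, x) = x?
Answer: 24771687/2 ≈ 1.2386e+7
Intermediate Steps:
L(n, x) = -4 + x
z(V, N) = -V/4
S = -880444
(z(s(-20, 8), -1420) + E(L(-5*(-4)*(-2), 28)))*(S + 1315035) = (-¼*(-18) + (-4 + 28))*(-880444 + 1315035) = (9/2 + 24)*434591 = (57/2)*434591 = 24771687/2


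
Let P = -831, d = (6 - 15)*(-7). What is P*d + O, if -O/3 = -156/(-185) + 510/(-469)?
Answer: -4542344487/86765 ≈ -52352.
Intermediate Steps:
d = 63 (d = -9*(-7) = 63)
O = 63558/86765 (O = -3*(-156/(-185) + 510/(-469)) = -3*(-156*(-1/185) + 510*(-1/469)) = -3*(156/185 - 510/469) = -3*(-21186/86765) = 63558/86765 ≈ 0.73253)
P*d + O = -831*63 + 63558/86765 = -52353 + 63558/86765 = -4542344487/86765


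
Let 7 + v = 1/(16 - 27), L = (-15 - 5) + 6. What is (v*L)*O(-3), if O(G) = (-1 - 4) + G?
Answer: -8736/11 ≈ -794.18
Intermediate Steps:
L = -14 (L = -20 + 6 = -14)
O(G) = -5 + G
v = -78/11 (v = -7 + 1/(16 - 27) = -7 + 1/(-11) = -7 - 1/11 = -78/11 ≈ -7.0909)
(v*L)*O(-3) = (-78/11*(-14))*(-5 - 3) = (1092/11)*(-8) = -8736/11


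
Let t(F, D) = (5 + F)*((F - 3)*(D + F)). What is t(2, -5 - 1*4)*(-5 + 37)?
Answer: 1568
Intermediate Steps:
t(F, D) = (-3 + F)*(5 + F)*(D + F) (t(F, D) = (5 + F)*((-3 + F)*(D + F)) = (-3 + F)*(5 + F)*(D + F))
t(2, -5 - 1*4)*(-5 + 37) = (2**3 - 15*(-5 - 1*4) - 15*2 + 2*2**2 + (-5 - 1*4)*2**2 + 2*(-5 - 1*4)*2)*(-5 + 37) = (8 - 15*(-5 - 4) - 30 + 2*4 + (-5 - 4)*4 + 2*(-5 - 4)*2)*32 = (8 - 15*(-9) - 30 + 8 - 9*4 + 2*(-9)*2)*32 = (8 + 135 - 30 + 8 - 36 - 36)*32 = 49*32 = 1568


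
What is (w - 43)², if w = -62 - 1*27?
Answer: 17424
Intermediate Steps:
w = -89 (w = -62 - 27 = -89)
(w - 43)² = (-89 - 43)² = (-132)² = 17424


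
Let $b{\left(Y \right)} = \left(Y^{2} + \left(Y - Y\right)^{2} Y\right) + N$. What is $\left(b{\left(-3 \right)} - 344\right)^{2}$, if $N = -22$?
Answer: $127449$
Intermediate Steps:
$b{\left(Y \right)} = -22 + Y^{2}$ ($b{\left(Y \right)} = \left(Y^{2} + \left(Y - Y\right)^{2} Y\right) - 22 = \left(Y^{2} + 0^{2} Y\right) - 22 = \left(Y^{2} + 0 Y\right) - 22 = \left(Y^{2} + 0\right) - 22 = Y^{2} - 22 = -22 + Y^{2}$)
$\left(b{\left(-3 \right)} - 344\right)^{2} = \left(\left(-22 + \left(-3\right)^{2}\right) - 344\right)^{2} = \left(\left(-22 + 9\right) - 344\right)^{2} = \left(-13 - 344\right)^{2} = \left(-357\right)^{2} = 127449$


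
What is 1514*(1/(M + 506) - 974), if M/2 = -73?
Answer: -265433723/180 ≈ -1.4746e+6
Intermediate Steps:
M = -146 (M = 2*(-73) = -146)
1514*(1/(M + 506) - 974) = 1514*(1/(-146 + 506) - 974) = 1514*(1/360 - 974) = 1514*(-350639/360) = -265433723/180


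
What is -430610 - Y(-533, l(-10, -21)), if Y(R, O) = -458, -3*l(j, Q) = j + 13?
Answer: -430152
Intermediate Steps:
l(j, Q) = -13/3 - j/3 (l(j, Q) = -(j + 13)/3 = -(13 + j)/3 = -13/3 - j/3)
-430610 - Y(-533, l(-10, -21)) = -430610 - 1*(-458) = -430610 + 458 = -430152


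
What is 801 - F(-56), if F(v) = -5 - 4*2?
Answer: 814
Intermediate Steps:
F(v) = -13 (F(v) = -5 - 8 = -13)
801 - F(-56) = 801 - 1*(-13) = 801 + 13 = 814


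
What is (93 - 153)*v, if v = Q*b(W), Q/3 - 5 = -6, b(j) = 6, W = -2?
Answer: 1080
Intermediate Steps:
Q = -3 (Q = 15 + 3*(-6) = 15 - 18 = -3)
v = -18 (v = -3*6 = -18)
(93 - 153)*v = (93 - 153)*(-18) = -60*(-18) = 1080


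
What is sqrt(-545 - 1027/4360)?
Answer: I*sqrt(2591177430)/2180 ≈ 23.35*I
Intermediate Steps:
sqrt(-545 - 1027/4360) = sqrt(-2377227/4360) = I*sqrt(2591177430)/2180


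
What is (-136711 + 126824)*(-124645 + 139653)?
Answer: -148384096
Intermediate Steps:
(-136711 + 126824)*(-124645 + 139653) = -9887*15008 = -148384096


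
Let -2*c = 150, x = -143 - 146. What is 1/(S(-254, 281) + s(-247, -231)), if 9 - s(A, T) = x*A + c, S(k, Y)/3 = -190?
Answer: -1/71869 ≈ -1.3914e-5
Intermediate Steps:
x = -289
c = -75 (c = -1/2*150 = -75)
S(k, Y) = -570 (S(k, Y) = 3*(-190) = -570)
s(A, T) = 84 + 289*A (s(A, T) = 9 - (-289*A - 75) = 9 - (-75 - 289*A) = 9 + (75 + 289*A) = 84 + 289*A)
1/(S(-254, 281) + s(-247, -231)) = 1/(-570 + (84 + 289*(-247))) = 1/(-570 + (84 - 71383)) = 1/(-570 - 71299) = 1/(-71869) = -1/71869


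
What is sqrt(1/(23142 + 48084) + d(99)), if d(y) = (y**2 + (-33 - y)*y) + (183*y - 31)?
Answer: sqrt(8353211923830)/23742 ≈ 121.73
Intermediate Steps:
d(y) = -31 + y**2 + 183*y + y*(-33 - y) (d(y) = (y**2 + y*(-33 - y)) + (-31 + 183*y) = -31 + y**2 + 183*y + y*(-33 - y))
sqrt(1/(23142 + 48084) + d(99)) = sqrt(1/(23142 + 48084) + (-31 + 150*99)) = sqrt(1/71226 + (-31 + 14850)) = sqrt(1/71226 + 14819) = sqrt(1055498095/71226) = sqrt(8353211923830)/23742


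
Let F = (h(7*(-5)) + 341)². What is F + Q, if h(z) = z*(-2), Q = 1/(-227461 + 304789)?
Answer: 13062323089/77328 ≈ 1.6892e+5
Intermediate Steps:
Q = 1/77328 ≈ 1.2932e-5
h(z) = -2*z
F = 168921 (F = (-14*(-5) + 341)² = (-2*(-35) + 341)² = (70 + 341)² = 411² = 168921)
F + Q = 168921 + 1/77328 = 13062323089/77328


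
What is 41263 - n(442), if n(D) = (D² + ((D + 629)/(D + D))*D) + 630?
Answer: -310533/2 ≈ -1.5527e+5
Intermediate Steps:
n(D) = 1889/2 + D² + D/2 (n(D) = (D² + ((629 + D)/((2*D)))*D) + 630 = (D² + ((629 + D)*(1/(2*D)))*D) + 630 = (D² + ((629 + D)/(2*D))*D) + 630 = (D² + (629/2 + D/2)) + 630 = (629/2 + D² + D/2) + 630 = 1889/2 + D² + D/2)
41263 - n(442) = 41263 - (1889/2 + 442² + (½)*442) = 41263 - (1889/2 + 195364 + 221) = 41263 - 1*393059/2 = 41263 - 393059/2 = -310533/2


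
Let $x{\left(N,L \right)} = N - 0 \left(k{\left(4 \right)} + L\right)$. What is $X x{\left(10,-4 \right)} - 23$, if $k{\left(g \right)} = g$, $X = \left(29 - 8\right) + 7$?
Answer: $257$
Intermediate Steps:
$X = 28$ ($X = 21 + 7 = 28$)
$x{\left(N,L \right)} = N$ ($x{\left(N,L \right)} = N - 0 \left(4 + L\right) = N - 0 = N + 0 = N$)
$X x{\left(10,-4 \right)} - 23 = 28 \cdot 10 - 23 = 280 - 23 = 257$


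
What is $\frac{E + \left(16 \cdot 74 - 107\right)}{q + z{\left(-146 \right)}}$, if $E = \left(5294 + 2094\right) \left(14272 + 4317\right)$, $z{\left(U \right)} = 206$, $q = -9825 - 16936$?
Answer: $- \frac{137336609}{26555} \approx -5171.8$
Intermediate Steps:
$q = -26761$
$E = 137335532$ ($E = 7388 \cdot 18589 = 137335532$)
$\frac{E + \left(16 \cdot 74 - 107\right)}{q + z{\left(-146 \right)}} = \frac{137335532 + \left(16 \cdot 74 - 107\right)}{-26761 + 206} = \frac{137335532 + \left(1184 - 107\right)}{-26555} = \left(137335532 + 1077\right) \left(- \frac{1}{26555}\right) = 137336609 \left(- \frac{1}{26555}\right) = - \frac{137336609}{26555}$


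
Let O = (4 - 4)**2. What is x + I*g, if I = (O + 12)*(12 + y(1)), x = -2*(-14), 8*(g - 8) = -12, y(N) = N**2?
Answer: 1042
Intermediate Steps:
g = 13/2 (g = 8 + (1/8)*(-12) = 8 - 3/2 = 13/2 ≈ 6.5000)
O = 0 (O = 0**2 = 0)
x = 28
I = 156 (I = (0 + 12)*(12 + 1**2) = 12*(12 + 1) = 12*13 = 156)
x + I*g = 28 + 156*(13/2) = 28 + 1014 = 1042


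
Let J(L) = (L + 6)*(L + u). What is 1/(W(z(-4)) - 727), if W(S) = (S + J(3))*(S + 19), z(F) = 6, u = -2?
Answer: -1/352 ≈ -0.0028409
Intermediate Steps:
J(L) = (-2 + L)*(6 + L) (J(L) = (L + 6)*(L - 2) = (6 + L)*(-2 + L) = (-2 + L)*(6 + L))
W(S) = (9 + S)*(19 + S) (W(S) = (S + (-12 + 3² + 4*3))*(S + 19) = (S + (-12 + 9 + 12))*(19 + S) = (S + 9)*(19 + S) = (9 + S)*(19 + S))
1/(W(z(-4)) - 727) = 1/((171 + 6² + 28*6) - 727) = 1/((171 + 36 + 168) - 727) = 1/(375 - 727) = 1/(-352) = -1/352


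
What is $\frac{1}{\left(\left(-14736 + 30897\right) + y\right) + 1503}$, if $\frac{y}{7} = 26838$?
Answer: $\frac{1}{205530} \approx 4.8655 \cdot 10^{-6}$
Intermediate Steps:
$y = 187866$ ($y = 7 \cdot 26838 = 187866$)
$\frac{1}{\left(\left(-14736 + 30897\right) + y\right) + 1503} = \frac{1}{\left(\left(-14736 + 30897\right) + 187866\right) + 1503} = \frac{1}{\left(16161 + 187866\right) + 1503} = \frac{1}{204027 + 1503} = \frac{1}{205530}$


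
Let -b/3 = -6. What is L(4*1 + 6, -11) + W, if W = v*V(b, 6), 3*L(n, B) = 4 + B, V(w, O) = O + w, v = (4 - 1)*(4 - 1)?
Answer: 641/3 ≈ 213.67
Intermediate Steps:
b = 18 (b = -3*(-6) = 18)
v = 9 (v = 3*3 = 9)
L(n, B) = 4/3 + B/3 (L(n, B) = (4 + B)/3 = 4/3 + B/3)
W = 216 (W = 9*(6 + 18) = 9*24 = 216)
L(4*1 + 6, -11) + W = (4/3 + (1/3)*(-11)) + 216 = (4/3 - 11/3) + 216 = -7/3 + 216 = 641/3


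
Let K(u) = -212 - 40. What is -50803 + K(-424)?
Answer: -51055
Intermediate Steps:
K(u) = -252
-50803 + K(-424) = -50803 - 252 = -51055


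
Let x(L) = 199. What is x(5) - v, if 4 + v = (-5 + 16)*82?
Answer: -699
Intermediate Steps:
v = 898 (v = -4 + (-5 + 16)*82 = -4 + 11*82 = -4 + 902 = 898)
x(5) - v = 199 - 1*898 = 199 - 898 = -699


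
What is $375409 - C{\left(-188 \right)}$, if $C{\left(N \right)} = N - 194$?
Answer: $375791$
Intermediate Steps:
$C{\left(N \right)} = -194 + N$
$375409 - C{\left(-188 \right)} = 375409 - \left(-194 - 188\right) = 375409 - -382 = 375409 + 382 = 375791$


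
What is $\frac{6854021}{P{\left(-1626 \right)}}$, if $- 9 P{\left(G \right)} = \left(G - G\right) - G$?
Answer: $- \frac{20562063}{542} \approx -37937.0$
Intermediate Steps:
$P{\left(G \right)} = \frac{G}{9}$ ($P{\left(G \right)} = - \frac{\left(G - G\right) - G}{9} = - \frac{0 - G}{9} = - \frac{\left(-1\right) G}{9} = \frac{G}{9}$)
$\frac{6854021}{P{\left(-1626 \right)}} = \frac{6854021}{\frac{1}{9} \left(-1626\right)} = \frac{6854021}{- \frac{542}{3}} = 6854021 \left(- \frac{3}{542}\right) = - \frac{20562063}{542}$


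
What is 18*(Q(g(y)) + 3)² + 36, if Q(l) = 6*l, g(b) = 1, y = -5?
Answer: 1494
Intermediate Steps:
18*(Q(g(y)) + 3)² + 36 = 18*(6*1 + 3)² + 36 = 18*(6 + 3)² + 36 = 18*9² + 36 = 18*81 + 36 = 1458 + 36 = 1494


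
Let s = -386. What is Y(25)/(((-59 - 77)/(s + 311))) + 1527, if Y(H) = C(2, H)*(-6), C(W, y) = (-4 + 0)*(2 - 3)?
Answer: 25734/17 ≈ 1513.8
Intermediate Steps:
C(W, y) = 4 (C(W, y) = -4*(-1) = 4)
Y(H) = -24 (Y(H) = 4*(-6) = -24)
Y(25)/(((-59 - 77)/(s + 311))) + 1527 = -24/((-59 - 77)/(-386 + 311)) + 1527 = -24/(-136/(-75)) + 1527 = -24/(-136*(-1/75)) + 1527 = -24/(136/75) + 1527 = (75/136)*(-24) + 1527 = -225/17 + 1527 = 25734/17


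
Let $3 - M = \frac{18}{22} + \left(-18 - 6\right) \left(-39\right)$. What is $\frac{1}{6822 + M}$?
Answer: $\frac{11}{64770} \approx 0.00016983$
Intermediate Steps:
$M = - \frac{10272}{11}$ ($M = 3 - \left(\frac{18}{22} + \left(-18 - 6\right) \left(-39\right)\right) = 3 - \left(18 \cdot \frac{1}{22} + \left(-18 - 6\right) \left(-39\right)\right) = 3 - \left(\frac{9}{11} - -936\right) = 3 - \left(\frac{9}{11} + 936\right) = 3 - \frac{10305}{11} = - \frac{10272}{11} \approx -933.82$)
$\frac{1}{6822 + M} = \frac{1}{6822 - \frac{10272}{11}} = \frac{1}{\frac{64770}{11}} = \frac{11}{64770}$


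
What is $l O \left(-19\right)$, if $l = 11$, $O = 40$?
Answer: $-8360$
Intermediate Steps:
$l O \left(-19\right) = 11 \cdot 40 \left(-19\right) = 440 \left(-19\right) = -8360$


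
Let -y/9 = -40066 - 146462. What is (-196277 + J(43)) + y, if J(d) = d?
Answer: 1482518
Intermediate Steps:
y = 1678752 (y = -9*(-40066 - 146462) = -9*(-186528) = 1678752)
(-196277 + J(43)) + y = (-196277 + 43) + 1678752 = -196234 + 1678752 = 1482518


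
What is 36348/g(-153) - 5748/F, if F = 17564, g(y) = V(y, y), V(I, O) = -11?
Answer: -159619875/48301 ≈ -3304.7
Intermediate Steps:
g(y) = -11
36348/g(-153) - 5748/F = 36348/(-11) - 5748/17564 = 36348*(-1/11) - 5748*1/17564 = -36348/11 - 1437/4391 = -159619875/48301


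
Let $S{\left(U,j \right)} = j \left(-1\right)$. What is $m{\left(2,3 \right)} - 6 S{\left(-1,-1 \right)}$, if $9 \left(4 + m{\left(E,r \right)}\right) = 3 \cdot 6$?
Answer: $-8$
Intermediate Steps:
$S{\left(U,j \right)} = - j$
$m{\left(E,r \right)} = -2$ ($m{\left(E,r \right)} = -4 + \frac{3 \cdot 6}{9} = -4 + \frac{1}{9} \cdot 18 = -4 + 2 = -2$)
$m{\left(2,3 \right)} - 6 S{\left(-1,-1 \right)} = -2 - 6 \left(\left(-1\right) \left(-1\right)\right) = -2 - 6 = -8$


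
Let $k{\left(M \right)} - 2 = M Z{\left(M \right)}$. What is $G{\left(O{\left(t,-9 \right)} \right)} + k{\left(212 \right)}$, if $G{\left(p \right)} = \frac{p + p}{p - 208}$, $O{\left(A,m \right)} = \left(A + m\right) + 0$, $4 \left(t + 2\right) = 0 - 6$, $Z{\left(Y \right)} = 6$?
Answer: $\frac{561884}{441} \approx 1274.1$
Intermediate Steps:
$k{\left(M \right)} = 2 + 6 M$ ($k{\left(M \right)} = 2 + M 6 = 2 + 6 M$)
$t = - \frac{7}{2}$ ($t = -2 + \frac{0 - 6}{4} = -2 + \frac{1}{4} \left(-6\right) = -2 - \frac{3}{2} = - \frac{7}{2} \approx -3.5$)
$O{\left(A,m \right)} = A + m$
$G{\left(p \right)} = \frac{2 p}{-208 + p}$
$G{\left(O{\left(t,-9 \right)} \right)} + k{\left(212 \right)} = \frac{2 \left(- \frac{7}{2} - 9\right)}{-208 - \frac{25}{2}} + \left(2 + 6 \cdot 212\right) = 2 \left(- \frac{25}{2}\right) \frac{1}{-208 - \frac{25}{2}} + \left(2 + 1272\right) = 2 \left(- \frac{25}{2}\right) \frac{1}{- \frac{441}{2}} + 1274 = 2 \left(- \frac{25}{2}\right) \left(- \frac{2}{441}\right) + 1274 = \frac{50}{441} + 1274 = \frac{561884}{441}$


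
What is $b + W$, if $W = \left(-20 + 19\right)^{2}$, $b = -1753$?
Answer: $-1752$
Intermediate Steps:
$W = 1$ ($W = \left(-1\right)^{2} = 1$)
$b + W = -1753 + 1 = -1752$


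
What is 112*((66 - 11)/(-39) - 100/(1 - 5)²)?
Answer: -33460/39 ≈ -857.95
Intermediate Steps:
112*((66 - 11)/(-39) - 100/(1 - 5)²) = 112*(55*(-1/39) - 100/((-4)²)) = 112*(-55/39 - 100/16) = 112*(-55/39 - 100*1/16) = 112*(-55/39 - 25/4) = 112*(-1195/156) = -33460/39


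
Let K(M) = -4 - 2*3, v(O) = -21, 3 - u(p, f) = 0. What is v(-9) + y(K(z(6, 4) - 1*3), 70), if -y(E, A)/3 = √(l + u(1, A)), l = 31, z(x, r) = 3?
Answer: -21 - 3*√34 ≈ -38.493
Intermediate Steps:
u(p, f) = 3 (u(p, f) = 3 - 1*0 = 3 + 0 = 3)
K(M) = -10 (K(M) = -4 - 6 = -10)
y(E, A) = -3*√34 (y(E, A) = -3*√(31 + 3) = -3*√34)
v(-9) + y(K(z(6, 4) - 1*3), 70) = -21 - 3*√34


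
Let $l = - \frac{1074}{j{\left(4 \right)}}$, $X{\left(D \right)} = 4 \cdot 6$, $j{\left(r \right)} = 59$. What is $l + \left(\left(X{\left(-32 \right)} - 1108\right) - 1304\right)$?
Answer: $- \frac{141966}{59} \approx -2406.2$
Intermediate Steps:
$X{\left(D \right)} = 24$
$l = - \frac{1074}{59} \approx -18.203$
$l + \left(\left(X{\left(-32 \right)} - 1108\right) - 1304\right) = - \frac{1074}{59} + \left(\left(24 - 1108\right) - 1304\right) = - \frac{1074}{59} - 2388 = - \frac{141966}{59}$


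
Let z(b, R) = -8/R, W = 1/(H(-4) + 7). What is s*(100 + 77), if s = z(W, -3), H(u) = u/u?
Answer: 472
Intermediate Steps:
H(u) = 1
W = 1/8 (W = 1/(1 + 7) = 1/8 ≈ 0.12500)
s = 8/3 (s = -8/(-3) = -8*(-1/3) = 8/3 ≈ 2.6667)
s*(100 + 77) = 8*(100 + 77)/3 = (8/3)*177 = 472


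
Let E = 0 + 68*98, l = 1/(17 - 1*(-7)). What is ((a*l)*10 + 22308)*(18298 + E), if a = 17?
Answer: 3342174661/6 ≈ 5.5703e+8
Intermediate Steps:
l = 1/24 (l = 1/(17 + 7) = 1/24 ≈ 0.041667)
E = 6664 (E = 0 + 6664 = 6664)
((a*l)*10 + 22308)*(18298 + E) = ((17*(1/24))*10 + 22308)*(18298 + 6664) = ((17/24)*10 + 22308)*24962 = (85/12 + 22308)*24962 = (267781/12)*24962 = 3342174661/6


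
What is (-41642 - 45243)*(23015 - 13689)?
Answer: -810289510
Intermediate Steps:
(-41642 - 45243)*(23015 - 13689) = -86885*9326 = -810289510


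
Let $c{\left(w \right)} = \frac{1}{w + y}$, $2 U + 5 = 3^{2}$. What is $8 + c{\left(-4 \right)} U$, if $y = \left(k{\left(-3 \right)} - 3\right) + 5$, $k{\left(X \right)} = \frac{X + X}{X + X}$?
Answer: $6$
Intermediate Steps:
$U = 2$ ($U = - \frac{5}{2} + \frac{3^{2}}{2} = - \frac{5}{2} + \frac{1}{2} \cdot 9 = - \frac{5}{2} + \frac{9}{2} = 2$)
$k{\left(X \right)} = 1$ ($k{\left(X \right)} = \frac{2 X}{2 X} = 2 X \frac{1}{2 X} = 1$)
$y = 3$ ($y = \left(1 - 3\right) + 5 = -2 + 5 = 3$)
$c{\left(w \right)} = \frac{1}{3 + w}$ ($c{\left(w \right)} = \frac{1}{w + 3} = \frac{1}{3 + w}$)
$8 + c{\left(-4 \right)} U = 8 + \frac{1}{3 - 4} \cdot 2 = 8 + \frac{1}{-1} \cdot 2 = 8 - 2 = 6$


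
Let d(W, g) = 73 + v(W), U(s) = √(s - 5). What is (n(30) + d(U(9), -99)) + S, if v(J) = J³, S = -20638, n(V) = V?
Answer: -20527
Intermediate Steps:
U(s) = √(-5 + s)
d(W, g) = 73 + W³
(n(30) + d(U(9), -99)) + S = (30 + (73 + (√(-5 + 9))³)) - 20638 = (30 + (73 + (√4)³)) - 20638 = (30 + (73 + 2³)) - 20638 = (30 + (73 + 8)) - 20638 = (30 + 81) - 20638 = 111 - 20638 = -20527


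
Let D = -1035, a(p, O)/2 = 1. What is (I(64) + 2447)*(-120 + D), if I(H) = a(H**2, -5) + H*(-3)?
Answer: -2606835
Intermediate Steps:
a(p, O) = 2 (a(p, O) = 2*1 = 2)
I(H) = 2 - 3*H (I(H) = 2 + H*(-3) = 2 - 3*H)
(I(64) + 2447)*(-120 + D) = ((2 - 3*64) + 2447)*(-120 - 1035) = ((2 - 192) + 2447)*(-1155) = (-190 + 2447)*(-1155) = 2257*(-1155) = -2606835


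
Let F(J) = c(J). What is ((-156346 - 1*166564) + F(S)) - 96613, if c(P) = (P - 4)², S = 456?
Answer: -215219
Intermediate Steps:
c(P) = (-4 + P)²
F(J) = (-4 + J)²
((-156346 - 1*166564) + F(S)) - 96613 = ((-156346 - 1*166564) + (-4 + 456)²) - 96613 = ((-156346 - 166564) + 452²) - 96613 = (-322910 + 204304) - 96613 = -118606 - 96613 = -215219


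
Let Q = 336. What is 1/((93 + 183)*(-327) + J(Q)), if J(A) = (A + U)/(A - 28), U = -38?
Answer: -154/13898659 ≈ -1.1080e-5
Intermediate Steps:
J(A) = (-38 + A)/(-28 + A) (J(A) = (A - 38)/(A - 28) = (-38 + A)/(-28 + A))
1/((93 + 183)*(-327) + J(Q)) = 1/((93 + 183)*(-327) + (-38 + 336)/(-28 + 336)) = 1/(276*(-327) + 298/308) = 1/(-90252 + (1/308)*298) = 1/(-90252 + 149/154) = 1/(-13898659/154) = -154/13898659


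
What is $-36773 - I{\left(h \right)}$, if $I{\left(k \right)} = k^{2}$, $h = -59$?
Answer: $-40254$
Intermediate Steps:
$-36773 - I{\left(h \right)} = -36773 - \left(-59\right)^{2} = -36773 - 3481 = -40254$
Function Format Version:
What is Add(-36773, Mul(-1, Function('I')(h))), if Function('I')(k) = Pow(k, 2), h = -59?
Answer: -40254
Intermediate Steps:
Add(-36773, Mul(-1, Function('I')(h))) = Add(-36773, Mul(-1, Pow(-59, 2))) = Add(-36773, Mul(-1, 3481)) = Add(-36773, -3481) = -40254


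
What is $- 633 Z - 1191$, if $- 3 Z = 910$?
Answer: $190819$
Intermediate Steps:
$Z = - \frac{910}{3}$ ($Z = \left(- \frac{1}{3}\right) 910 = - \frac{910}{3} \approx -303.33$)
$- 633 Z - 1191 = \left(-633\right) \left(- \frac{910}{3}\right) - 1191 = 192010 - 1191 = 190819$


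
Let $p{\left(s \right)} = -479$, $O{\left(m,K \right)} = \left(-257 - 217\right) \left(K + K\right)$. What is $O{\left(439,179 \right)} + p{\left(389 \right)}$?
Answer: $-170171$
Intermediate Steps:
$O{\left(m,K \right)} = - 948 K$ ($O{\left(m,K \right)} = - 474 \cdot 2 K = - 948 K$)
$O{\left(439,179 \right)} + p{\left(389 \right)} = \left(-948\right) 179 - 479 = -169692 - 479 = -170171$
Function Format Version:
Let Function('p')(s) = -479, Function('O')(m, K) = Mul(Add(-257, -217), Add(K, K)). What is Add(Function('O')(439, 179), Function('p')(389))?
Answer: -170171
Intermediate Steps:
Function('O')(m, K) = Mul(-948, K) (Function('O')(m, K) = Mul(-474, Mul(2, K)) = Mul(-948, K))
Add(Function('O')(439, 179), Function('p')(389)) = Add(Mul(-948, 179), -479) = Add(-169692, -479) = -170171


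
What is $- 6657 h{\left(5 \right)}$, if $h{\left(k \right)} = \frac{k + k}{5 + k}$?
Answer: $-6657$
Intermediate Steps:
$h{\left(k \right)} = \frac{2 k}{5 + k}$
$- 6657 h{\left(5 \right)} = - 6657 \cdot 2 \cdot 5 \frac{1}{5 + 5} = - 6657 \cdot 2 \cdot 5 \cdot \frac{1}{10} = \left(-6657\right) 1 = -6657$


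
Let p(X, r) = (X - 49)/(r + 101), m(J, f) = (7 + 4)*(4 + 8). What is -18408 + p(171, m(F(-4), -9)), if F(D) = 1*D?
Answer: -4288942/233 ≈ -18407.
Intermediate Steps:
F(D) = D
m(J, f) = 132 (m(J, f) = 11*12 = 132)
p(X, r) = (-49 + X)/(101 + r)
-18408 + p(171, m(F(-4), -9)) = -18408 + (-49 + 171)/(101 + 132) = -18408 + 122/233 = -4288942/233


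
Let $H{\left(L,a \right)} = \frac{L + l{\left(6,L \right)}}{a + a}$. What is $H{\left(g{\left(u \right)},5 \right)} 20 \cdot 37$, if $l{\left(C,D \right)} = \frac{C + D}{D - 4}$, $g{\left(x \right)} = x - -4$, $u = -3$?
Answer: $- \frac{296}{3} \approx -98.667$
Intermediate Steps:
$g{\left(x \right)} = 4 + x$ ($g{\left(x \right)} = x + 4 = 4 + x$)
$l{\left(C,D \right)} = \frac{C + D}{-4 + D}$ ($l{\left(C,D \right)} = \frac{C + D}{D - 4} = \frac{C + D}{-4 + D}$)
$H{\left(L,a \right)} = \frac{L + \frac{6 + L}{-4 + L}}{2 a}$ ($H{\left(L,a \right)} = \frac{L + \frac{6 + L}{-4 + L}}{a + a} = \frac{L + \frac{6 + L}{-4 + L}}{2 a}$)
$H{\left(g{\left(u \right)},5 \right)} 20 \cdot 37 = \frac{6 + \left(4 - 3\right) + \left(4 - 3\right) \left(-4 + \left(4 - 3\right)\right)}{2 \cdot 5 \left(-4 + \left(4 - 3\right)\right)} 20 \cdot 37 = \frac{1}{2} \cdot \frac{1}{5} \frac{1}{-4 + 1} \left(6 + 1 + 1 \left(-4 + 1\right)\right) 20 \cdot 37 = \frac{1}{2} \cdot \frac{1}{5} \frac{1}{-3} \left(6 + 1 + 1 \left(-3\right)\right) 20 \cdot 37 = \frac{1}{2} \cdot \frac{1}{5} \left(- \frac{1}{3}\right) \left(6 + 1 - 3\right) 20 \cdot 37 = \frac{1}{2} \cdot \frac{1}{5} \left(- \frac{1}{3}\right) 4 \cdot 20 \cdot 37 = \left(- \frac{2}{15}\right) 20 \cdot 37 = \left(- \frac{8}{3}\right) 37 = - \frac{296}{3}$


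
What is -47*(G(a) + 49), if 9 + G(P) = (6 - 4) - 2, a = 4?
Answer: -1880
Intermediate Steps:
G(P) = -9 (G(P) = -9 + ((6 - 4) - 2) = -9 + (2 - 2) = -9 + 0 = -9)
-47*(G(a) + 49) = -47*(-9 + 49) = -47*40 = -1880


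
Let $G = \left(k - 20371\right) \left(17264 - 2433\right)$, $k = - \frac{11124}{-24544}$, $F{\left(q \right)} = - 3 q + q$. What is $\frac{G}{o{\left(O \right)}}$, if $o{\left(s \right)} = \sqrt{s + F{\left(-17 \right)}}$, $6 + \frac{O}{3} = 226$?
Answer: $- \frac{1853781193925 \sqrt{694}}{4258384} \approx -1.1468 \cdot 10^{7}$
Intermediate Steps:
$F{\left(q \right)} = - 2 q$
$k = \frac{2781}{6136}$ ($k = \left(-11124\right) \left(- \frac{1}{24544}\right) = \frac{2781}{6136} \approx 0.45323$)
$O = 660$ ($O = -18 + 3 \cdot 226 = -18 + 678 = 660$)
$o{\left(s \right)} = \sqrt{34 + s}$ ($o{\left(s \right)} = \sqrt{s - -34} = \sqrt{s + 34} = \sqrt{34 + s}$)
$G = - \frac{1853781193925}{6136}$ ($G = \left(\frac{2781}{6136} - 20371\right) \left(17264 - 2433\right) = \left(- \frac{124993675}{6136}\right) 14831 = - \frac{1853781193925}{6136} \approx -3.0212 \cdot 10^{8}$)
$\frac{G}{o{\left(O \right)}} = - \frac{1853781193925}{6136 \sqrt{34 + 660}} = - \frac{1853781193925}{6136 \sqrt{694}} = - \frac{1853781193925 \frac{\sqrt{694}}{694}}{6136} = - \frac{1853781193925 \sqrt{694}}{4258384}$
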